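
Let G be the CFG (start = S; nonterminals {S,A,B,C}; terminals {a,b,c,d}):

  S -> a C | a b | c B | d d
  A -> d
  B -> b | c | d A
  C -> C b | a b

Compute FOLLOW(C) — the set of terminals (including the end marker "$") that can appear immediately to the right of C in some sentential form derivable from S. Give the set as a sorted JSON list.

Compute FIRST by fixpoint:
round 1:
  A via A→d: +{d}
  B via B→b: +{b}
  B via B→c: +{c}
  B via B→d A: +{d}
  C via C→a b: +{a}
  S via S→a C: +{a}
  S via S→c B: +{c}
  S via S→d d: +{d}
  FIRST(S)={a,c,d}  FIRST(A)={d}  FIRST(B)={b,c,d}  FIRST(C)={a}
round 2: done
  FIRST(S)={a,c,d}  FIRST(A)={d}  FIRST(B)={b,c,d}  FIRST(C)={a}

Compute FOLLOW by fixpoint:
initialize: $ ∈ FOLLOW(S)
pass 1:
  C→C b: FOLLOW(C) ⊇ FIRST(b) = {b}; new: +{b}
  S→a C: FOLLOW(C) ⊇ FOLLOW(S) ⊇ {$}; new: +{$}
  S→c B: FOLLOW(B) ⊇ FOLLOW(S) ⊇ {$}; new: +{$}
  FOLLOW(S)={$}  FOLLOW(A)={}  FOLLOW(B)={$}  FOLLOW(C)={$,b}
pass 2:
  B→d A: FOLLOW(A) ⊇ FOLLOW(B) ⊇ {$}; new: +{$}
  FOLLOW(S)={$}  FOLLOW(A)={$}  FOLLOW(B)={$}  FOLLOW(C)={$,b}
pass 3: (stable)
  FOLLOW(S)={$}  FOLLOW(A)={$}  FOLLOW(B)={$}  FOLLOW(C)={$,b}

FOLLOW(C) = ["$", "b"]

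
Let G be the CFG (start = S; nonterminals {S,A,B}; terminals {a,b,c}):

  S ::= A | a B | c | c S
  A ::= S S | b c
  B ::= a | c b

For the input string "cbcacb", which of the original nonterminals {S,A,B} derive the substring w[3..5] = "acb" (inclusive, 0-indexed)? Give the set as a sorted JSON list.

CNF form of G:
  S -> S S | T0 T1 | T1 S | T2 B | c
  A -> S S | T0 T1
  B -> T1 T0 | a
  T0 -> b
  T1 -> c
  T2 -> a

CYK table (by increasing span) — only the sub-triangle for w[3..5]:
  [3..3]={B,T2}  "a"  orig:{B}
  [4..4]={S,T1}  "c"  orig:{S}
  [5..5]={T0}  "b"  orig:{}
  [3..4]=∅  "ac"
  [4..5]={B}  "cb"
  [3..5]={S}  "acb"

Original NTs in T[3,5] deriving "acb": ["S"]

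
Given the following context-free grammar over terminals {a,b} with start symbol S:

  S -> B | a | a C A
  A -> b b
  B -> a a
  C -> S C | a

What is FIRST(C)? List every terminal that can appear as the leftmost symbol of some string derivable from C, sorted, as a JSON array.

FIRST iteration:
pass 1:
  A via A→b b: +{b}
  B via B→a a: +{a}
  C via C→a: +{a}
  S via S→B: +{a}
  FIRST(S)={a}  FIRST(A)={b}  FIRST(B)={a}  FIRST(C)={a}
pass 2: (no change)
  FIRST(S)={a}  FIRST(A)={b}  FIRST(B)={a}  FIRST(C)={a}

FIRST(C) = ["a"]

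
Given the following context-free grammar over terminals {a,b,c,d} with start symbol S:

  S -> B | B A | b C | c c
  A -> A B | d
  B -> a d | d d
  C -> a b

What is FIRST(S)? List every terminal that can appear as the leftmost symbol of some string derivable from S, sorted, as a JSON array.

FIRST sets, iterate to fixpoint:
[1]
  A via A→d: +{d}
  B via B→a d: +{a}
  B via B→d d: +{d}
  C via C→a b: +{a}
  S via S→B: +{a,d}
  S via S→b C: +{b}
  S via S→c c: +{c}
  FIRST[S]={a,b,c,d}  FIRST[A]={d}  FIRST[B]={a,d}  FIRST[C]={a}
[2] — fixpoint
  FIRST[S]={a,b,c,d}  FIRST[A]={d}  FIRST[B]={a,d}  FIRST[C]={a}

FIRST(S) = ["a", "b", "c", "d"]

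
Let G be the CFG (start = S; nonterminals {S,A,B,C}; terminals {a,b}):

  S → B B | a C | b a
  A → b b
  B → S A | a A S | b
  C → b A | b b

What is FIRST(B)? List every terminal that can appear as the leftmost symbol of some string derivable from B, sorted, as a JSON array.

Compute FIRST by fixpoint:
pass 1:
  A via A→b b: +{b}
  B via B→a A S: +{a}
  B via B→b: +{b}
  C via C→b A: +{b}
  S via S→B B: +{a,b}
  FIRST[S]={a,b}  FIRST[A]={b}  FIRST[B]={a,b}  FIRST[C]={b}
pass 2: (no change)
  FIRST[S]={a,b}  FIRST[A]={b}  FIRST[B]={a,b}  FIRST[C]={b}

FIRST(B) = ["a", "b"]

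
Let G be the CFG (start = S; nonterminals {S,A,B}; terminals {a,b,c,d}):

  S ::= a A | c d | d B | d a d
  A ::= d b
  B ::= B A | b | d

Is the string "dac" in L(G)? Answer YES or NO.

CNF form of G:
  S -> T0 B | T0 X4 | T2 A | T3 T0
  A -> T0 T1
  B -> B A | b | d
  T0 -> d
  T1 -> b
  T2 -> a
  T3 -> c
  X4 -> T2 T0

CYK fill:
  T[0,0] 'd' = {B,T0}  orig:{B}
  T[1,1] 'a' = {T2}  orig:{}
  T[2,2] 'c' = {T3}  orig:{}
  T[0,1] 'da' = ∅
  T[1,2] 'ac' = ∅
  T[0,2] 'dac' = ∅

S ∉ T[0,2] ⇒ NO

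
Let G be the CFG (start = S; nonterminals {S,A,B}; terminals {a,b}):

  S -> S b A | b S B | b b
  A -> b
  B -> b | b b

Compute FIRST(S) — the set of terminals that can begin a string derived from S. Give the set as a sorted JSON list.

Compute FIRST by fixpoint:
[1]
  A via A→b: +{b}
  B via B→b: +{b}
  S via S→b S B: +{b}
  FIRST(S)={b}  FIRST(A)={b}  FIRST(B)={b}
[2] — fixpoint
  FIRST(S)={b}  FIRST(A)={b}  FIRST(B)={b}

FIRST(S) = ["b"]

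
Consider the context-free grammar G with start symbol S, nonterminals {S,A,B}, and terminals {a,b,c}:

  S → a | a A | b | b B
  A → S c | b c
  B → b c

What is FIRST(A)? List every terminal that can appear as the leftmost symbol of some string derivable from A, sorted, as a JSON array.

FIRST sets, iterate to fixpoint:
iter 1:
  A via A→b c: +{b}
  B via B→b c: +{b}
  S via S→a: +{a}
  S via S→b: +{b}
  FIRST(S)={a,b}  FIRST(A)={b}  FIRST(B)={b}
iter 2:
  A via A→S c: +{a}
  FIRST(S)={a,b}  FIRST(A)={a,b}  FIRST(B)={b}
iter 3: done
  FIRST(S)={a,b}  FIRST(A)={a,b}  FIRST(B)={b}

FIRST(A) = ["a", "b"]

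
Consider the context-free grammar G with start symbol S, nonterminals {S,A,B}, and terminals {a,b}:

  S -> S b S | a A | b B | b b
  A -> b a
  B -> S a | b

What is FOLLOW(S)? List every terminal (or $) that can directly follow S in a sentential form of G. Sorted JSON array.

FIRST iteration:
round 1:
  A via A→b a: +{b}
  B via B→b: +{b}
  S via S→a A: +{a}
  S via S→b B: +{b}
  FIRST[S]={a,b}  FIRST[A]={b}  FIRST[B]={b}
round 2:
  B via B→S a: +{a}
  FIRST[S]={a,b}  FIRST[A]={b}  FIRST[B]={a,b}
round 3: done
  FIRST[S]={a,b}  FIRST[A]={b}  FIRST[B]={a,b}

FOLLOW sets:
seed FOLLOW(S) with $
round 1:
  B→S a: FOLLOW(S) ⊇ FIRST(a) = {a}; new: +{a}
  S→S b S: FOLLOW(S) ⊇ FIRST(b) = {b}; new: +{b}
  S→a A: FOLLOW(A) ⊇ FOLLOW(S) ⊇ {$,a,b}; new: +{$,a,b}
  S→b B: FOLLOW(B) ⊇ FOLLOW(S) ⊇ {$,a,b}; new: +{$,a,b}
  FOLLOW[S]={$,a,b}  FOLLOW[A]={$,a,b}  FOLLOW[B]={$,a,b}
round 2: (no change)
  FOLLOW[S]={$,a,b}  FOLLOW[A]={$,a,b}  FOLLOW[B]={$,a,b}

FOLLOW(S) = ["$", "a", "b"]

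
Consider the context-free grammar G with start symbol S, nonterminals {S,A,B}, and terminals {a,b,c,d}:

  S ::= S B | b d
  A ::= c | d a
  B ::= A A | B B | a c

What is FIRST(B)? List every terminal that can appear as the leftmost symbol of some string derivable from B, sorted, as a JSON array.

FIRST sets, iterate to fixpoint:
[1]
  A via A→c: +{c}
  A via A→d a: +{d}
  B via B→A A: +{c,d}
  B via B→a c: +{a}
  S via S→b d: +{b}
  FIRST[S]={b}  FIRST[A]={c,d}  FIRST[B]={a,c,d}
[2] (no change)
  FIRST[S]={b}  FIRST[A]={c,d}  FIRST[B]={a,c,d}

FIRST(B) = ["a", "c", "d"]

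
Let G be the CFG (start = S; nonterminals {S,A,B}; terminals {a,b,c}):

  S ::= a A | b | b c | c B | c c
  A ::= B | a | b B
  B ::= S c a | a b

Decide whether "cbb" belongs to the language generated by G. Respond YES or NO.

Convert to CNF:
  S -> T0 B | T0 T0 | T1 A | T2 T0 | b
  A -> S X3 | T1 T2 | T2 B | a
  B -> S X4 | T1 T2
  T0 -> c
  T1 -> a
  T2 -> b
  X3 -> T0 T1
  X4 -> T0 T1

CYK fill:
  cell(0,0) c: {T0}  orig:{}
  cell(1,1) b: {S,T2}  orig:{S}
  cell(2,2) b: {S,T2}  orig:{S}
  cell(0,1) cb: ∅
  cell(1,2) bb: ∅
  cell(0,2) cbb: ∅

S ∉ T[0,2] ⇒ NO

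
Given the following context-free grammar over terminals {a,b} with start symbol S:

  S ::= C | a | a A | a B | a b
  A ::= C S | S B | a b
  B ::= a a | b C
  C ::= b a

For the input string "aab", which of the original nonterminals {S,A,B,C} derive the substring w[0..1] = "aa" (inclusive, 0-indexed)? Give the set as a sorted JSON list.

Convert to CNF:
  S -> T0 A | T0 B | T0 T1 | T1 T0 | a
  A -> C S | S B | T0 T1
  B -> T0 T0 | T1 C
  C -> T1 T0
  T0 -> a
  T1 -> b

CYK fill (cells [i..j] with 0 ≤ i ≤ j ≤ 1 only):
  T[0,0] 'a' = {S,T0}  orig:{S}
  T[1,1] 'a' = {S,T0}  orig:{S}
  T[0,1] 'aa' = {B}

Original NTs in T[0,1] deriving "aa": ["B"]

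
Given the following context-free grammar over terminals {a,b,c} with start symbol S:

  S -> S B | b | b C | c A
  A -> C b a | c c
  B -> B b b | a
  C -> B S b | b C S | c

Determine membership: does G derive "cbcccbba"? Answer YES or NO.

Convert to CNF:
  S -> S B | T0 C | T2 A | b
  A -> C X3 | T2 T2
  B -> B X4 | a
  C -> B X5 | T0 X6 | c
  T0 -> b
  T1 -> a
  T2 -> c
  X3 -> T0 T1
  X4 -> T0 T0
  X5 -> S T0
  X6 -> C S

CYK table (by increasing span):
  cell(0,0) c: {C,T2}  orig:{C}
  cell(1,1) b: {S,T0}  orig:{S}
  cell(2,2) c: {C,T2}  orig:{C}
  cell(3,3) c: {C,T2}  orig:{C}
  cell(4,4) c: {C,T2}  orig:{C}
  cell(5,5) b: {S,T0}  orig:{S}
  cell(6,6) b: {S,T0}  orig:{S}
  cell(7,7) a: {B,T1}  orig:{B}
  cell(0,1) cb: {X6}  orig:{}
  cell(1,2) bc: {S}
  cell(2,3) cc: {A}
  cell(3,4) cc: {A}
  cell(4,5) cb: {X6}  orig:{}
  cell(5,6) bb: {X4,X5}  orig:{}
  cell(6,7) ba: {S,X3}  orig:{S}
  cell(0,2) cbc: {X6}  orig:{}
  cell(1,3) bcc: ∅
  cell(2,4) ccc: {S}
  cell(3,5) ccb: ∅
  cell(4,6) cbb: ∅
  cell(5,7) bba: ∅
  cell(0,3) cbcc: ∅
  cell(1,4) bccc: ∅
  cell(2,5) cccb: {X5}  orig:{}
  cell(3,6) ccbb: ∅
  cell(4,7) cbba: ∅
  cell(0,4) cbccc: ∅
  cell(1,5) bcccb: ∅
  cell(2,6) cccbb: ∅
  cell(3,7) ccbba: ∅
  cell(0,5) cbcccb: ∅
  cell(1,6) bcccbb: ∅
  cell(2,7) cccbba: ∅
  cell(0,6) cbcccbb: ∅
  cell(1,7) bcccbba: ∅
  cell(0,7) cbcccbba: ∅

S ∉ T[0,7] ⇒ NO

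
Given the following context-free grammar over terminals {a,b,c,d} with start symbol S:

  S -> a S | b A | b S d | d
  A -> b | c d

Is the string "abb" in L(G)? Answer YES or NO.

Convert to CNF:
  S -> T2 S | T3 A | T3 X4 | d
  A -> T0 T1 | b
  T0 -> c
  T1 -> d
  T2 -> a
  T3 -> b
  X4 -> S T1

Fill CYK table bottom-up:
  T[0,0] 'a' = {T2}  orig:{}
  T[1,1] 'b' = {A,T3}  orig:{A}
  T[2,2] 'b' = {A,T3}  orig:{A}
  T[0,1] 'ab' = ∅
  T[1,2] 'bb' = {S}
  T[0,2] 'abb' = {S}

S ∈ T[0,2] ⇒ YES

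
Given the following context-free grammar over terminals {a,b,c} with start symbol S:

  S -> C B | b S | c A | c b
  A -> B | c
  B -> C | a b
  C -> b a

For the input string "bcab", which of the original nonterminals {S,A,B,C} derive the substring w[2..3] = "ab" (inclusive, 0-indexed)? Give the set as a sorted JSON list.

Convert to CNF:
  S -> C B | T1 S | T2 A | T2 T1
  A -> T0 T1 | T1 T0 | c
  B -> T0 T1 | T1 T0
  C -> T1 T0
  T0 -> a
  T1 -> b
  T2 -> c

CYK fill, restricted to cells inside w[2..3]:
  [2..2]={T0}  "a"  orig:{}
  [3..3]={T1}  "b"  orig:{}
  [2..3]={A,B}  "ab"

Original NTs in T[2,3] deriving "ab": ["A", "B"]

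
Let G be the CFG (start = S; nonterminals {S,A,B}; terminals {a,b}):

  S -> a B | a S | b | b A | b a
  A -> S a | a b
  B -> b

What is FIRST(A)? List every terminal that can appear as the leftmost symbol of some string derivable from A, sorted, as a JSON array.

FIRST iteration:
iter 1:
  A via A→a b: +{a}
  B via B→b: +{b}
  S via S→a B: +{a}
  S via S→b: +{b}
  S: {a,b}  A: {a}  B: {b}
iter 2:
  A via A→S a: +{b}
  S: {a,b}  A: {a,b}  B: {b}
iter 3: — fixpoint
  S: {a,b}  A: {a,b}  B: {b}

FIRST(A) = ["a", "b"]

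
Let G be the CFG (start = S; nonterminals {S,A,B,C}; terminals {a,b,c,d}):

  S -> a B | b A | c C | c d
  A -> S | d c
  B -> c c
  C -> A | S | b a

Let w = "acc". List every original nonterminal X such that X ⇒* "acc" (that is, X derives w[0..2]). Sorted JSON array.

Convert to CNF:
  S -> T0 B | T1 A | T2 C | T2 T3
  A -> T0 B | T1 A | T2 C | T2 T3 | T3 T2
  B -> T2 T2
  C -> T0 B | T1 A | T1 T0 | T2 C | T2 T3 | T3 T2
  T0 -> a
  T1 -> b
  T2 -> c
  T3 -> d

CYK fill, restricted to cells inside w[0..2]:
  T[0,0] 'a' = {T0}  orig:{}
  T[1,1] 'c' = {T2}  orig:{}
  T[2,2] 'c' = {T2}  orig:{}
  T[0,1] 'ac' = ∅
  T[1,2] 'cc' = {B}
  T[0,2] 'acc' = {A,C,S}

Original NTs in T[0,2] deriving "acc": ["A", "C", "S"]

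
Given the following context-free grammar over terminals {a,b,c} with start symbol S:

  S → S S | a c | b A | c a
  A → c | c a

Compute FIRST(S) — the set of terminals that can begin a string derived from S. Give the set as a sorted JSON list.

Compute FIRST by fixpoint:
pass 1:
  A via A→c: +{c}
  S via S→a c: +{a}
  S via S→b A: +{b}
  S via S→c a: +{c}
  S: {a,b,c}  A: {c}
pass 2: — fixpoint
  S: {a,b,c}  A: {c}

FIRST(S) = ["a", "b", "c"]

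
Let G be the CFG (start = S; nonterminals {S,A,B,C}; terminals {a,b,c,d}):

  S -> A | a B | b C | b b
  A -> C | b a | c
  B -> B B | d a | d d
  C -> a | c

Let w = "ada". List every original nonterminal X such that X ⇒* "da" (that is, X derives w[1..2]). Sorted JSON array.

CNF form of G:
  S -> T0 C | T0 T0 | T0 T1 | T1 B | a | c
  A -> T0 T1 | a | c
  B -> B B | T2 T1 | T2 T2
  C -> a | c
  T0 -> b
  T1 -> a
  T2 -> d

CYK fill (cells [i..j] with 1 ≤ i ≤ j ≤ 2 only):
  cell(1,1) d: {T2}  orig:{}
  cell(2,2) a: {A,C,S,T1}  orig:{A,C,S}
  cell(1,2) da: {B}

Original NTs in T[1,2] deriving "da": ["B"]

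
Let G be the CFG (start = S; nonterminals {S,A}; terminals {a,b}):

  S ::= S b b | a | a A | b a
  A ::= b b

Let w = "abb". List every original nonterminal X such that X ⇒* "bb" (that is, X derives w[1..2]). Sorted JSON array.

CNF form of G:
  S -> S X2 | T0 T1 | T1 A | a
  A -> T0 T0
  T0 -> b
  T1 -> a
  X2 -> T0 T0

CYK table (by increasing span), restricted to cells inside w[1..2]:
  T[1,1] 'b' = {T0}  orig:{}
  T[2,2] 'b' = {T0}  orig:{}
  T[1,2] 'bb' = {A,X2}  orig:{A}

Original NTs in T[1,2] deriving "bb": ["A"]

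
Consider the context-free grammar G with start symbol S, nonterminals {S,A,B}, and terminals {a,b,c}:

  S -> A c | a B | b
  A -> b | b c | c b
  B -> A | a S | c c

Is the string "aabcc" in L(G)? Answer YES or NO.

CNF form of G:
  S -> A T1 | T2 B | b
  A -> T0 T1 | T1 T0 | b
  B -> T0 T1 | T1 T0 | T1 T1 | T2 S | b
  T0 -> b
  T1 -> c
  T2 -> a

CYK table (by increasing span):
  cell(0,0) a: {T2}  orig:{}
  cell(1,1) a: {T2}  orig:{}
  cell(2,2) b: {A,B,S,T0}  orig:{A,B,S}
  cell(3,3) c: {T1}  orig:{}
  cell(4,4) c: {T1}  orig:{}
  cell(0,1) aa: ∅
  cell(1,2) ab: {B,S}
  cell(2,3) bc: {A,B,S}
  cell(3,4) cc: {B}
  cell(0,2) aab: {B,S}
  cell(1,3) abc: {B,S}
  cell(2,4) bcc: {S}
  cell(0,3) aabc: {B,S}
  cell(1,4) abcc: {B}
  cell(0,4) aabcc: {S}

S ∈ T[0,4] ⇒ YES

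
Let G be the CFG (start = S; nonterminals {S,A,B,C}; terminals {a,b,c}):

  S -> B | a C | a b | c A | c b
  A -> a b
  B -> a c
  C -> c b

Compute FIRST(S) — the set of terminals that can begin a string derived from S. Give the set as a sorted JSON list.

FIRST sets, iterate to fixpoint:
round 1:
  A via A→a b: +{a}
  B via B→a c: +{a}
  C via C→c b: +{c}
  S via S→B: +{a}
  S via S→c A: +{c}
  FIRST[S]={a,c}  FIRST[A]={a}  FIRST[B]={a}  FIRST[C]={c}
round 2: done
  FIRST[S]={a,c}  FIRST[A]={a}  FIRST[B]={a}  FIRST[C]={c}

FIRST(S) = ["a", "c"]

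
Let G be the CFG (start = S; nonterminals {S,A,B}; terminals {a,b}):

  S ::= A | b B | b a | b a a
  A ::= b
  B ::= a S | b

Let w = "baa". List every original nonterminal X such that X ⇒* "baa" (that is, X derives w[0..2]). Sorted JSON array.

CNF form of G:
  S -> T1 B | T1 T0 | T1 X2 | b
  A -> b
  B -> T0 S | b
  T0 -> a
  T1 -> b
  X2 -> T0 T0

Fill CYK table bottom-up — only the sub-triangle for w[0..2]:
  T[0,0] 'b' = {A,B,S,T1}  orig:{A,B,S}
  T[1,1] 'a' = {T0}  orig:{}
  T[2,2] 'a' = {T0}  orig:{}
  T[0,1] 'ba' = {S}
  T[1,2] 'aa' = {X2}  orig:{}
  T[0,2] 'baa' = {S}

Original NTs in T[0,2] deriving "baa": ["S"]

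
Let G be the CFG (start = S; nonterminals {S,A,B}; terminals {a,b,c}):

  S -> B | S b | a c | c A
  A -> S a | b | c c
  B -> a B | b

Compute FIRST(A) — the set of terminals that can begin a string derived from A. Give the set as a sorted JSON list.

FIRST iteration:
round 1:
  A via A→b: +{b}
  A via A→c c: +{c}
  B via B→a B: +{a}
  B via B→b: +{b}
  S via S→B: +{a,b}
  S via S→c A: +{c}
  FIRST(S)={a,b,c}  FIRST(A)={b,c}  FIRST(B)={a,b}
round 2:
  A via A→S a: +{a}
  FIRST(S)={a,b,c}  FIRST(A)={a,b,c}  FIRST(B)={a,b}
round 3: done
  FIRST(S)={a,b,c}  FIRST(A)={a,b,c}  FIRST(B)={a,b}

FIRST(A) = ["a", "b", "c"]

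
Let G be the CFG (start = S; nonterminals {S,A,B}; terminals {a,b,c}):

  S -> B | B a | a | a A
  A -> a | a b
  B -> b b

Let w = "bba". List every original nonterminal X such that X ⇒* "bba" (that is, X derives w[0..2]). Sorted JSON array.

Convert to CNF:
  S -> B T0 | T0 A | T1 T1 | a
  A -> T0 T1 | a
  B -> T1 T1
  T0 -> a
  T1 -> b

CYK table (by increasing span) (cells [i..j] with 0 ≤ i ≤ j ≤ 2 only):
  [0..0]={T1}  "b"  orig:{}
  [1..1]={T1}  "b"  orig:{}
  [2..2]={A,S,T0}  "a"  orig:{A,S}
  [0..1]={B,S}  "bb"
  [1..2]=∅  "ba"
  [0..2]={S}  "bba"

Original NTs in T[0,2] deriving "bba": ["S"]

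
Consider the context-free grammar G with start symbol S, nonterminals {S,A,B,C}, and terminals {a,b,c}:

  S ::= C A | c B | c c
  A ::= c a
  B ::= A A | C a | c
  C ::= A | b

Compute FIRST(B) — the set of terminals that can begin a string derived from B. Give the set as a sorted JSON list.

FIRST iteration:
[1]
  A via A→c a: +{c}
  B via B→A A: +{c}
  C via C→A: +{c}
  C via C→b: +{b}
  S via S→C A: +{b,c}
  FIRST(S)={b,c}  FIRST(A)={c}  FIRST(B)={c}  FIRST(C)={b,c}
[2]
  B via B→C a: +{b}
  FIRST(S)={b,c}  FIRST(A)={c}  FIRST(B)={b,c}  FIRST(C)={b,c}
[3] (no change)
  FIRST(S)={b,c}  FIRST(A)={c}  FIRST(B)={b,c}  FIRST(C)={b,c}

FIRST(B) = ["b", "c"]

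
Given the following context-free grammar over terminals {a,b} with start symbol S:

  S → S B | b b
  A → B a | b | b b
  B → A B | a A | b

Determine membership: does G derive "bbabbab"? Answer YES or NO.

Convert to CNF:
  S -> S B | T1 T1
  A -> B T0 | T1 T1 | b
  B -> A B | T0 A | b
  T0 -> a
  T1 -> b

Fill CYK table bottom-up:
  cell(0,0) b: {A,B,T1}  orig:{A,B}
  cell(1,1) b: {A,B,T1}  orig:{A,B}
  cell(2,2) a: {T0}  orig:{}
  cell(3,3) b: {A,B,T1}  orig:{A,B}
  cell(4,4) b: {A,B,T1}  orig:{A,B}
  cell(5,5) a: {T0}  orig:{}
  cell(6,6) b: {A,B,T1}  orig:{A,B}
  cell(0,1) bb: {A,B,S}
  cell(1,2) ba: {A}
  cell(2,3) ab: {B}
  cell(3,4) bb: {A,B,S}
  cell(4,5) ba: {A}
  cell(5,6) ab: {B}
  cell(0,2) bba: {A}
  cell(1,3) bab: {B}
  cell(2,4) abb: {B}
  cell(3,5) bba: {A}
  cell(4,6) bab: {B}
  cell(0,3) bbab: {B,S}
  cell(1,4) babb: {B}
  cell(2,5) abba: {A,B}
  cell(3,6) bbab: {B,S}
  cell(0,4) bbabb: {B,S}
  cell(1,5) babba: {A,B}
  cell(2,6) abbab: {B}
  cell(0,5) bbabba: {A,B,S}
  cell(1,6) babbab: {B}
  cell(0,6) bbabbab: {B,S}

S ∈ T[0,6] ⇒ YES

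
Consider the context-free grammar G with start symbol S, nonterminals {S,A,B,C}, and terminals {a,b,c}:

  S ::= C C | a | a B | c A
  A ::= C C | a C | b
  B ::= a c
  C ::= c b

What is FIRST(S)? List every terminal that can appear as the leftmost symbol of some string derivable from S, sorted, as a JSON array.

FIRST iteration:
round 1:
  A via A→a C: +{a}
  A via A→b: +{b}
  B via B→a c: +{a}
  C via C→c b: +{c}
  S via S→C C: +{c}
  S via S→a: +{a}
  S: {a,c}  A: {a,b}  B: {a}  C: {c}
round 2:
  A via A→C C: +{c}
  S: {a,c}  A: {a,b,c}  B: {a}  C: {c}
round 3: — fixpoint
  S: {a,c}  A: {a,b,c}  B: {a}  C: {c}

FIRST(S) = ["a", "c"]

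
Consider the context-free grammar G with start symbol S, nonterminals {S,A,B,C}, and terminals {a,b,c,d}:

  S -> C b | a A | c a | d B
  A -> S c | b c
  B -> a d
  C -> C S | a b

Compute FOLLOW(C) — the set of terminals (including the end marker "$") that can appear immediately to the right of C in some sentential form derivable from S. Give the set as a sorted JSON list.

Compute FIRST by fixpoint:
[1]
  A via A→b c: +{b}
  B via B→a d: +{a}
  C via C→a b: +{a}
  S via S→C b: +{a}
  S via S→c a: +{c}
  S via S→d B: +{d}
  FIRST(S)={a,c,d}  FIRST(A)={b}  FIRST(B)={a}  FIRST(C)={a}
[2]
  A via A→S c: +{a,c,d}
  FIRST(S)={a,c,d}  FIRST(A)={a,b,c,d}  FIRST(B)={a}  FIRST(C)={a}
[3] (stable)
  FIRST(S)={a,c,d}  FIRST(A)={a,b,c,d}  FIRST(B)={a}  FIRST(C)={a}

Compute FOLLOW by fixpoint:
FOLLOW(S) := {$}
[1]
  A→S c: FOLLOW(S) ⊇ FIRST(c) = {c}; new: +{c}
  C→C S: FOLLOW(C) ⊇ FIRST(S) = {a,c,d}; new: +{a,c,d}
  C→C S: FOLLOW(S) ⊇ FOLLOW(C) ⊇ {a,c,d}; new: +{a,d}
  S→C b: FOLLOW(C) ⊇ FIRST(b) = {b}; new: +{b}
  S→a A: FOLLOW(A) ⊇ FOLLOW(S) ⊇ {$,a,c,d}; new: +{$,a,c,d}
  S→d B: FOLLOW(B) ⊇ FOLLOW(S) ⊇ {$,a,c,d}; new: +{$,a,c,d}
  FOLLOW[S]={$,a,c,d}  FOLLOW[A]={$,a,c,d}  FOLLOW[B]={$,a,c,d}  FOLLOW[C]={a,b,c,d}
[2]
  C→C S: FOLLOW(S) ⊇ FOLLOW(C) ⊇ {a,b,c,d}; new: +{b}
  S→a A: FOLLOW(A) ⊇ FOLLOW(S) ⊇ {$,a,b,c,d}; new: +{b}
  S→d B: FOLLOW(B) ⊇ FOLLOW(S) ⊇ {$,a,b,c,d}; new: +{b}
  FOLLOW[S]={$,a,b,c,d}  FOLLOW[A]={$,a,b,c,d}  FOLLOW[B]={$,a,b,c,d}  FOLLOW[C]={a,b,c,d}
[3] (stable)
  FOLLOW[S]={$,a,b,c,d}  FOLLOW[A]={$,a,b,c,d}  FOLLOW[B]={$,a,b,c,d}  FOLLOW[C]={a,b,c,d}

FOLLOW(C) = ["a", "b", "c", "d"]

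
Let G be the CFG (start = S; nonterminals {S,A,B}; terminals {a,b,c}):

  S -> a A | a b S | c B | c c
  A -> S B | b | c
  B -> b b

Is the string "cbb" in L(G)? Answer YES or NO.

CNF form of G:
  S -> T1 A | T1 X3 | T2 B | T2 T2
  A -> S B | b | c
  B -> T0 T0
  T0 -> b
  T1 -> a
  T2 -> c
  X3 -> T0 S

CYK table (by increasing span):
  T[0,0] 'c' = {A,T2}  orig:{A}
  T[1,1] 'b' = {A,T0}  orig:{A}
  T[2,2] 'b' = {A,T0}  orig:{A}
  T[0,1] 'cb' = ∅
  T[1,2] 'bb' = {B}
  T[0,2] 'cbb' = {S}

S ∈ T[0,2] ⇒ YES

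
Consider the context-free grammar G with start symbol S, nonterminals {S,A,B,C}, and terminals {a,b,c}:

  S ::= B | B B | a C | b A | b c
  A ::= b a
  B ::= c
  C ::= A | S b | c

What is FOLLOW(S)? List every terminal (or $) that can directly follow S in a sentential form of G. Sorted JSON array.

FIRST iteration:
[1]
  A via A→b a: +{b}
  B via B→c: +{c}
  C via C→A: +{b}
  C via C→c: +{c}
  S via S→B: +{c}
  S via S→a C: +{a}
  S via S→b A: +{b}
  FIRST[S]={a,b,c}  FIRST[A]={b}  FIRST[B]={c}  FIRST[C]={b,c}
[2]
  C via C→S b: +{a}
  FIRST[S]={a,b,c}  FIRST[A]={b}  FIRST[B]={c}  FIRST[C]={a,b,c}
[3] (stable)
  FIRST[S]={a,b,c}  FIRST[A]={b}  FIRST[B]={c}  FIRST[C]={a,b,c}

FOLLOW sets:
seed FOLLOW(S) with $
[1]
  C→S b: FOLLOW(S) ⊇ FIRST(b) = {b}; new: +{b}
  S→B: FOLLOW(B) ⊇ FOLLOW(S) ⊇ {$,b}; new: +{$,b}
  S→B B: FOLLOW(B) ⊇ FIRST(B) = {c}; new: +{c}
  S→a C: FOLLOW(C) ⊇ FOLLOW(S) ⊇ {$,b}; new: +{$,b}
  S→b A: FOLLOW(A) ⊇ FOLLOW(S) ⊇ {$,b}; new: +{$,b}
  FOLLOW[S]={$,b}  FOLLOW[A]={$,b}  FOLLOW[B]={$,b,c}  FOLLOW[C]={$,b}
[2] — fixpoint
  FOLLOW[S]={$,b}  FOLLOW[A]={$,b}  FOLLOW[B]={$,b,c}  FOLLOW[C]={$,b}

FOLLOW(S) = ["$", "b"]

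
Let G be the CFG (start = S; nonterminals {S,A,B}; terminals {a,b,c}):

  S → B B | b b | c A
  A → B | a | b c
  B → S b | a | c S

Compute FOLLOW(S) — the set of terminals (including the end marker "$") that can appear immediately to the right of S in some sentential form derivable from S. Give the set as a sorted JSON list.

Compute FIRST by fixpoint:
pass 1:
  A via A→a: +{a}
  A via A→b c: +{b}
  B via B→a: +{a}
  B via B→c S: +{c}
  S via S→B B: +{a,c}
  S via S→b b: +{b}
  FIRST[S]={a,b,c}  FIRST[A]={a,b}  FIRST[B]={a,c}
pass 2:
  A via A→B: +{c}
  B via B→S b: +{b}
  FIRST[S]={a,b,c}  FIRST[A]={a,b,c}  FIRST[B]={a,b,c}
pass 3: (no change)
  FIRST[S]={a,b,c}  FIRST[A]={a,b,c}  FIRST[B]={a,b,c}

Compute FOLLOW by fixpoint:
FOLLOW(S) := {$}
iter 1:
  B→S b: FOLLOW(S) ⊇ FIRST(b) = {b}; new: +{b}
  S→B B: FOLLOW(B) ⊇ FIRST(B) = {a,b,c}; new: +{a,b,c}
  S→B B: FOLLOW(B) ⊇ FOLLOW(S) ⊇ {$,b}; new: +{$}
  S→c A: FOLLOW(A) ⊇ FOLLOW(S) ⊇ {$,b}; new: +{$,b}
  FOLLOW(S)={$,b}  FOLLOW(A)={$,b}  FOLLOW(B)={$,a,b,c}
iter 2:
  B→c S: FOLLOW(S) ⊇ FOLLOW(B) ⊇ {$,a,b,c}; new: +{a,c}
  S→c A: FOLLOW(A) ⊇ FOLLOW(S) ⊇ {$,a,b,c}; new: +{a,c}
  FOLLOW(S)={$,a,b,c}  FOLLOW(A)={$,a,b,c}  FOLLOW(B)={$,a,b,c}
iter 3: — fixpoint
  FOLLOW(S)={$,a,b,c}  FOLLOW(A)={$,a,b,c}  FOLLOW(B)={$,a,b,c}

FOLLOW(S) = ["$", "a", "b", "c"]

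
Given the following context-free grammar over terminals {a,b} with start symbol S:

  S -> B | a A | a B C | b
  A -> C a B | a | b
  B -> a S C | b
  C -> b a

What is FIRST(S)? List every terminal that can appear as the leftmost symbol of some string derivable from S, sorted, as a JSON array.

FIRST sets, iterate to fixpoint:
round 1:
  A via A→a: +{a}
  A via A→b: +{b}
  B via B→a S C: +{a}
  B via B→b: +{b}
  C via C→b a: +{b}
  S via S→B: +{a,b}
  FIRST(S)={a,b}  FIRST(A)={a,b}  FIRST(B)={a,b}  FIRST(C)={b}
round 2: done
  FIRST(S)={a,b}  FIRST(A)={a,b}  FIRST(B)={a,b}  FIRST(C)={b}

FIRST(S) = ["a", "b"]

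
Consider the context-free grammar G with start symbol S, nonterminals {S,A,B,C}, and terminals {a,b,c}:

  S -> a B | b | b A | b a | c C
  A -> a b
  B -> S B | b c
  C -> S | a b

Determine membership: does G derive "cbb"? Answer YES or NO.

Convert to CNF:
  S -> T0 B | T1 A | T1 T0 | T2 C | b
  A -> T0 T1
  B -> S B | T1 T2
  C -> T0 B | T0 T1 | T1 A | T1 T0 | T2 C | b
  T0 -> a
  T1 -> b
  T2 -> c

Fill CYK table bottom-up:
  T[0,0] 'c' = {T2}  orig:{}
  T[1,1] 'b' = {C,S,T1}  orig:{C,S}
  T[2,2] 'b' = {C,S,T1}  orig:{C,S}
  T[0,1] 'cb' = {C,S}
  T[1,2] 'bb' = ∅
  T[0,2] 'cbb' = ∅

S ∉ T[0,2] ⇒ NO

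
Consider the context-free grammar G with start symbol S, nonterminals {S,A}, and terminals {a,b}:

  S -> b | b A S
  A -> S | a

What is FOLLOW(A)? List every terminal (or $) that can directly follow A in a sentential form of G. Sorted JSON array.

FIRST iteration:
[1]
  A via A→a: +{a}
  S via S→b: +{b}
  FIRST(S)={b}  FIRST(A)={a}
[2]
  A via A→S: +{b}
  FIRST(S)={b}  FIRST(A)={a,b}
[3] (no change)
  FIRST(S)={b}  FIRST(A)={a,b}

Compute FOLLOW by fixpoint:
FOLLOW(S) := {$}
[1]
  S→b A S: FOLLOW(A) ⊇ FIRST(S) = {b}; new: +{b}
  FOLLOW(S)={$}  FOLLOW(A)={b}
[2]
  A→S: FOLLOW(S) ⊇ FOLLOW(A) ⊇ {b}; new: +{b}
  FOLLOW(S)={$,b}  FOLLOW(A)={b}
[3] (no change)
  FOLLOW(S)={$,b}  FOLLOW(A)={b}

FOLLOW(A) = ["b"]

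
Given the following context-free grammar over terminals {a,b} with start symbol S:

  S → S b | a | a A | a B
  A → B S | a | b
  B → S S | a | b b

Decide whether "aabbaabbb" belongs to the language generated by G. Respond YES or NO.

CNF form of G:
  S -> S T0 | T1 A | T1 B | a
  A -> B S | a | b
  B -> S S | T0 T0 | a
  T0 -> b
  T1 -> a

CYK fill:
  T[0,0] 'a' = {A,B,S,T1}  orig:{A,B,S}
  T[1,1] 'a' = {A,B,S,T1}  orig:{A,B,S}
  T[2,2] 'b' = {A,T0}  orig:{A}
  T[3,3] 'b' = {A,T0}  orig:{A}
  T[4,4] 'a' = {A,B,S,T1}  orig:{A,B,S}
  T[5,5] 'a' = {A,B,S,T1}  orig:{A,B,S}
  T[6,6] 'b' = {A,T0}  orig:{A}
  T[7,7] 'b' = {A,T0}  orig:{A}
  T[8,8] 'b' = {A,T0}  orig:{A}
  T[0,1] 'aa' = {A,B,S}
  T[1,2] 'ab' = {S}
  T[2,3] 'bb' = {B}
  T[3,4] 'ba' = ∅
  T[4,5] 'aa' = {A,B,S}
  T[5,6] 'ab' = {S}
  T[6,7] 'bb' = {B}
  T[7,8] 'bb' = {B}
  T[0,2] 'aab' = {A,B,S}
  T[1,3] 'abb' = {S}
  T[2,4] 'bba' = {A}
  T[3,5] 'baa' = ∅
  T[4,6] 'aab' = {A,B,S}
  T[5,7] 'abb' = {S}
  T[6,8] 'bbb' = ∅
  T[0,3] 'aabb' = {A,B,S}
  T[1,4] 'abba' = {B,S}
  T[2,5] 'bbaa' = {A}
  T[3,6] 'baab' = ∅
  T[4,7] 'aabb' = {A,B,S}
  T[5,8] 'abbb' = {S}
  T[0,4] 'aabba' = {A,B,S}
  T[1,5] 'abbaa' = {A,B,S}
  T[2,6] 'bbaab' = {A}
  T[3,7] 'baabb' = ∅
  T[4,8] 'aabbb' = {A,B,S}
  T[0,5] 'aabbaa' = {A,B,S}
  T[1,6] 'abbaab' = {A,B,S}
  T[2,7] 'bbaabb' = {A}
  T[3,8] 'baabbb' = ∅
  T[0,6] 'aabbaab' = {A,B,S}
  T[1,7] 'abbaabb' = {A,B,S}
  T[2,8] 'bbaabbb' = {A}
  T[0,7] 'aabbaabb' = {A,B,S}
  T[1,8] 'abbaabbb' = {A,B,S}
  T[0,8] 'aabbaabbb' = {A,B,S}

S ∈ T[0,8] ⇒ YES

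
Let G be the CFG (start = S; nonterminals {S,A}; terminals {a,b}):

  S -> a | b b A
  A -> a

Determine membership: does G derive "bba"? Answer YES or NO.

Convert to CNF:
  S -> T0 X1 | a
  A -> a
  T0 -> b
  X1 -> T0 A

Fill CYK table bottom-up:
  [0..0]={T0}  "b"  orig:{}
  [1..1]={T0}  "b"  orig:{}
  [2..2]={A,S}  "a"
  [0..1]=∅  "bb"
  [1..2]={X1}  "ba"  orig:{}
  [0..2]={S}  "bba"

S ∈ T[0,2] ⇒ YES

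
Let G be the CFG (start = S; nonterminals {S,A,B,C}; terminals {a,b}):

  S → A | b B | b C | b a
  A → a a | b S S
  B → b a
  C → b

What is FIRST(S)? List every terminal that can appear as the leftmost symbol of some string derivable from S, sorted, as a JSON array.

FIRST sets, iterate to fixpoint:
iter 1:
  A via A→a a: +{a}
  A via A→b S S: +{b}
  B via B→b a: +{b}
  C via C→b: +{b}
  S via S→A: +{a,b}
  FIRST(S)={a,b}  FIRST(A)={a,b}  FIRST(B)={b}  FIRST(C)={b}
iter 2: — fixpoint
  FIRST(S)={a,b}  FIRST(A)={a,b}  FIRST(B)={b}  FIRST(C)={b}

FIRST(S) = ["a", "b"]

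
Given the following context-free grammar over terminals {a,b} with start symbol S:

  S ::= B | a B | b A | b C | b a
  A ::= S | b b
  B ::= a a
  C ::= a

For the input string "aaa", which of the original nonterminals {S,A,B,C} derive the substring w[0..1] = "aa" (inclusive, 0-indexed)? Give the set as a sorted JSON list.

CNF form of G:
  S -> T0 B | T0 T0 | T1 A | T1 C | T1 T0
  A -> T0 B | T0 T0 | T1 A | T1 C | T1 T0 | T1 T1
  B -> T0 T0
  C -> a
  T0 -> a
  T1 -> b

Fill CYK table bottom-up (cells [i..j] with 0 ≤ i ≤ j ≤ 1 only):
  [0..0]={C,T0}  "a"  orig:{C}
  [1..1]={C,T0}  "a"  orig:{C}
  [0..1]={A,B,S}  "aa"

Original NTs in T[0,1] deriving "aa": ["A", "B", "S"]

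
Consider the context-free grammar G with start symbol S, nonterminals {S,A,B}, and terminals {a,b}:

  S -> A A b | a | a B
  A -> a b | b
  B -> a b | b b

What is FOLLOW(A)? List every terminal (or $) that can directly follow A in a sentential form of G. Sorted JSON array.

Compute FIRST by fixpoint:
iter 1:
  A via A→a b: +{a}
  A via A→b: +{b}
  B via B→a b: +{a}
  B via B→b b: +{b}
  S via S→A A b: +{a,b}
  FIRST[S]={a,b}  FIRST[A]={a,b}  FIRST[B]={a,b}
iter 2: — fixpoint
  FIRST[S]={a,b}  FIRST[A]={a,b}  FIRST[B]={a,b}

FOLLOW iteration:
FOLLOW(S) := {$}
iter 1:
  S→A A b: FOLLOW(A) ⊇ FIRST(A) = {a,b}; new: +{a,b}
  S→a B: FOLLOW(B) ⊇ FOLLOW(S) ⊇ {$}; new: +{$}
  FOLLOW(S)={$}  FOLLOW(A)={a,b}  FOLLOW(B)={$}
iter 2: done
  FOLLOW(S)={$}  FOLLOW(A)={a,b}  FOLLOW(B)={$}

FOLLOW(A) = ["a", "b"]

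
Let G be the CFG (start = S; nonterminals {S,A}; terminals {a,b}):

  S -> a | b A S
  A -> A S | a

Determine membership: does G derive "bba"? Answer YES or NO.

Convert to CNF:
  S -> T0 X1 | a
  A -> A S | a
  T0 -> b
  X1 -> A S

CYK table (by increasing span):
  T[0,0] 'b' = {T0}  orig:{}
  T[1,1] 'b' = {T0}  orig:{}
  T[2,2] 'a' = {A,S}
  T[0,1] 'bb' = ∅
  T[1,2] 'ba' = ∅
  T[0,2] 'bba' = ∅

S ∉ T[0,2] ⇒ NO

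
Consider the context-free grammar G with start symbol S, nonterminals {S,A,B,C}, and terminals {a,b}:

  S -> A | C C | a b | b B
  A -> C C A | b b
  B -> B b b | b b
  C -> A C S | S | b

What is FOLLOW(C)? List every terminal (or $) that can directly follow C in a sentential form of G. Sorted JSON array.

Compute FIRST by fixpoint:
iter 1:
  A via A→b b: +{b}
  B via B→b b: +{b}
  C via C→A C S: +{b}
  S via S→A: +{b}
  S via S→a b: +{a}
  FIRST[S]={a,b}  FIRST[A]={b}  FIRST[B]={b}  FIRST[C]={b}
iter 2:
  C via C→S: +{a}
  FIRST[S]={a,b}  FIRST[A]={b}  FIRST[B]={b}  FIRST[C]={a,b}
iter 3:
  A via A→C C A: +{a}
  FIRST[S]={a,b}  FIRST[A]={a,b}  FIRST[B]={b}  FIRST[C]={a,b}
iter 4: done
  FIRST[S]={a,b}  FIRST[A]={a,b}  FIRST[B]={b}  FIRST[C]={a,b}

Compute FOLLOW by fixpoint:
initialize: $ ∈ FOLLOW(S)
pass 1:
  A→C C A: FOLLOW(C) ⊇ FIRST(C) = {a,b}; new: +{a,b}
  B→B b b: FOLLOW(B) ⊇ FIRST(b) = {b}; new: +{b}
  C→A C S: FOLLOW(A) ⊇ FIRST(C) = {a,b}; new: +{a,b}
  C→A C S: FOLLOW(S) ⊇ FOLLOW(C) ⊇ {a,b}; new: +{a,b}
  S→A: FOLLOW(A) ⊇ FOLLOW(S) ⊇ {$,a,b}; new: +{$}
  S→C C: FOLLOW(C) ⊇ FOLLOW(S) ⊇ {$,a,b}; new: +{$}
  S→b B: FOLLOW(B) ⊇ FOLLOW(S) ⊇ {$,a,b}; new: +{$,a}
  S: {$,a,b}  A: {$,a,b}  B: {$,a,b}  C: {$,a,b}
pass 2: done
  S: {$,a,b}  A: {$,a,b}  B: {$,a,b}  C: {$,a,b}

FOLLOW(C) = ["$", "a", "b"]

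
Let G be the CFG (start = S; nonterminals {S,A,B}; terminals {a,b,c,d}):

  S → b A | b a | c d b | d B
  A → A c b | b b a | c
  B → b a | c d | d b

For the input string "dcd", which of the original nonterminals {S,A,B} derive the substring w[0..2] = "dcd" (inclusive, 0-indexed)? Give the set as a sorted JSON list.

Convert to CNF:
  S -> T0 X6 | T1 A | T1 T2 | T3 B
  A -> A X4 | T1 X5 | c
  B -> T0 T3 | T1 T2 | T3 T1
  T0 -> c
  T1 -> b
  T2 -> a
  T3 -> d
  X4 -> T0 T1
  X5 -> T1 T2
  X6 -> T3 T1

CYK table (by increasing span), restricted to cells inside w[0..2]:
  T[0,0] 'd' = {T3}  orig:{}
  T[1,1] 'c' = {A,T0}  orig:{A}
  T[2,2] 'd' = {T3}  orig:{}
  T[0,1] 'dc' = ∅
  T[1,2] 'cd' = {B}
  T[0,2] 'dcd' = {S}

Original NTs in T[0,2] deriving "dcd": ["S"]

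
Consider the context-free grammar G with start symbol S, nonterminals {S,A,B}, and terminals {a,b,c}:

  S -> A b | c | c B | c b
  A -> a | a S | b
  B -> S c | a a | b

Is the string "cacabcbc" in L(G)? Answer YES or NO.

Convert to CNF:
  S -> A T2 | T1 B | T1 T2 | c
  A -> T0 S | a | b
  B -> S T1 | T0 T0 | b
  T0 -> a
  T1 -> c
  T2 -> b

Fill CYK table bottom-up:
  cell(0,0) c: {S,T1}  orig:{S}
  cell(1,1) a: {A,T0}  orig:{A}
  cell(2,2) c: {S,T1}  orig:{S}
  cell(3,3) a: {A,T0}  orig:{A}
  cell(4,4) b: {A,B,T2}  orig:{A,B}
  cell(5,5) c: {S,T1}  orig:{S}
  cell(6,6) b: {A,B,T2}  orig:{A,B}
  cell(7,7) c: {S,T1}  orig:{S}
  cell(0,1) ca: ∅
  cell(1,2) ac: {A}
  cell(2,3) ca: ∅
  cell(3,4) ab: {S}
  cell(4,5) bc: ∅
  cell(5,6) cb: {S}
  cell(6,7) bc: ∅
  cell(0,2) cac: ∅
  cell(1,3) aca: ∅
  cell(2,4) cab: ∅
  cell(3,5) abc: {B}
  cell(4,6) bcb: ∅
  cell(5,7) cbc: {B}
  cell(0,3) caca: ∅
  cell(1,4) acab: ∅
  cell(2,5) cabc: {S}
  cell(3,6) abcb: ∅
  cell(4,7) bcbc: ∅
  cell(0,4) cacab: ∅
  cell(1,5) acabc: {A}
  cell(2,6) cabcb: ∅
  cell(3,7) abcbc: ∅
  cell(0,5) cacabc: ∅
  cell(1,6) acabcb: {S}
  cell(2,7) cabcbc: ∅
  cell(0,6) cacabcb: ∅
  cell(1,7) acabcbc: {B}
  cell(0,7) cacabcbc: {S}

S ∈ T[0,7] ⇒ YES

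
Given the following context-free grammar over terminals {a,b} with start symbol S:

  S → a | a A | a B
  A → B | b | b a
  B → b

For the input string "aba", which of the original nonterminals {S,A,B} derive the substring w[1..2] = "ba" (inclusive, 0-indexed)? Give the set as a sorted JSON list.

Convert to CNF:
  S -> T1 A | T1 B | a
  A -> T0 T1 | b
  B -> b
  T0 -> b
  T1 -> a

Fill CYK table bottom-up (cells [i..j] with 1 ≤ i ≤ j ≤ 2 only):
  [1..1]={A,B,T0}  "b"  orig:{A,B}
  [2..2]={S,T1}  "a"  orig:{S}
  [1..2]={A}  "ba"

Original NTs in T[1,2] deriving "ba": ["A"]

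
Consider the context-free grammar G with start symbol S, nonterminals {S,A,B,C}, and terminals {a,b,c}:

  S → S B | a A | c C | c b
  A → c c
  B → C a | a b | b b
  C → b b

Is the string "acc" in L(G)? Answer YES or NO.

CNF form of G:
  S -> S B | T0 C | T0 T2 | T1 A
  A -> T0 T0
  B -> C T1 | T1 T2 | T2 T2
  C -> T2 T2
  T0 -> c
  T1 -> a
  T2 -> b

CYK fill:
  [0..0]={T1}  "a"  orig:{}
  [1..1]={T0}  "c"  orig:{}
  [2..2]={T0}  "c"  orig:{}
  [0..1]=∅  "ac"
  [1..2]={A}  "cc"
  [0..2]={S}  "acc"

S ∈ T[0,2] ⇒ YES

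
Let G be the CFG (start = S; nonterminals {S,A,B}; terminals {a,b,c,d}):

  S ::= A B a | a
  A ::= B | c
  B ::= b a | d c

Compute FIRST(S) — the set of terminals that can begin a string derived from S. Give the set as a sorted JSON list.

FIRST iteration:
round 1:
  A via A→c: +{c}
  B via B→b a: +{b}
  B via B→d c: +{d}
  S via S→A B a: +{c}
  S via S→a: +{a}
  FIRST(S)={a,c}  FIRST(A)={c}  FIRST(B)={b,d}
round 2:
  A via A→B: +{b,d}
  S via S→A B a: +{b,d}
  FIRST(S)={a,b,c,d}  FIRST(A)={b,c,d}  FIRST(B)={b,d}
round 3: (no change)
  FIRST(S)={a,b,c,d}  FIRST(A)={b,c,d}  FIRST(B)={b,d}

FIRST(S) = ["a", "b", "c", "d"]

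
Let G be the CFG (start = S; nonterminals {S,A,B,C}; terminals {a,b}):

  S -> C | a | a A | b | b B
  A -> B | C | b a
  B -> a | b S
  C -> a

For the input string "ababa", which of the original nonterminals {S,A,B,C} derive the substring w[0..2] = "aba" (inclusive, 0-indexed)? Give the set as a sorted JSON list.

Convert to CNF:
  S -> T0 B | T1 A | a | b
  A -> T0 S | T0 T1 | a
  B -> T0 S | a
  C -> a
  T0 -> b
  T1 -> a

CYK fill, restricted to cells inside w[0..2]:
  [0..0]={A,B,C,S,T1}  "a"  orig:{A,B,C,S}
  [1..1]={S,T0}  "b"  orig:{S}
  [2..2]={A,B,C,S,T1}  "a"  orig:{A,B,C,S}
  [0..1]=∅  "ab"
  [1..2]={A,B,S}  "ba"
  [0..2]={S}  "aba"

Original NTs in T[0,2] deriving "aba": ["S"]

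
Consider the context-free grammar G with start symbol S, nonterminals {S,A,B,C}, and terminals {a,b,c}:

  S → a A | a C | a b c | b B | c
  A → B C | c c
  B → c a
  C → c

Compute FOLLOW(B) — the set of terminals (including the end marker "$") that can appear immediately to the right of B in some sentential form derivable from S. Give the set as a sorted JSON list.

Compute FIRST by fixpoint:
round 1:
  A via A→c c: +{c}
  B via B→c a: +{c}
  C via C→c: +{c}
  S via S→a A: +{a}
  S via S→b B: +{b}
  S via S→c: +{c}
  FIRST(S)={a,b,c}  FIRST(A)={c}  FIRST(B)={c}  FIRST(C)={c}
round 2: done
  FIRST(S)={a,b,c}  FIRST(A)={c}  FIRST(B)={c}  FIRST(C)={c}

FOLLOW iteration:
initialize: $ ∈ FOLLOW(S)
round 1:
  A→B C: FOLLOW(B) ⊇ FIRST(C) = {c}; new: +{c}
  S→a A: FOLLOW(A) ⊇ FOLLOW(S) ⊇ {$}; new: +{$}
  S→a C: FOLLOW(C) ⊇ FOLLOW(S) ⊇ {$}; new: +{$}
  S→b B: FOLLOW(B) ⊇ FOLLOW(S) ⊇ {$}; new: +{$}
  FOLLOW[S]={$}  FOLLOW[A]={$}  FOLLOW[B]={$,c}  FOLLOW[C]={$}
round 2: (stable)
  FOLLOW[S]={$}  FOLLOW[A]={$}  FOLLOW[B]={$,c}  FOLLOW[C]={$}

FOLLOW(B) = ["$", "c"]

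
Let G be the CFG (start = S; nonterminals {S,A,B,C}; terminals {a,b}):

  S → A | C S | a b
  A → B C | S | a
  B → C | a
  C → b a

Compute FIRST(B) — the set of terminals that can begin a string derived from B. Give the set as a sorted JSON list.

Compute FIRST by fixpoint:
iter 1:
  A via A→a: +{a}
  B via B→a: +{a}
  C via C→b a: +{b}
  S via S→A: +{a}
  S via S→C S: +{b}
  S: {a,b}  A: {a}  B: {a}  C: {b}
iter 2:
  A via A→S: +{b}
  B via B→C: +{b}
  S: {a,b}  A: {a,b}  B: {a,b}  C: {b}
iter 3: done
  S: {a,b}  A: {a,b}  B: {a,b}  C: {b}

FIRST(B) = ["a", "b"]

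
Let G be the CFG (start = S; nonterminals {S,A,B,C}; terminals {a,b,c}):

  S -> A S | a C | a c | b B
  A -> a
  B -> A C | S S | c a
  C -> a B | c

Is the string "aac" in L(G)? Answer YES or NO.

Convert to CNF:
  S -> A S | T1 C | T1 T0 | T2 B
  A -> a
  B -> A C | S S | T0 T1
  C -> T1 B | c
  T0 -> c
  T1 -> a
  T2 -> b

CYK table (by increasing span):
  [0..0]={A,T1}  "a"  orig:{A}
  [1..1]={A,T1}  "a"  orig:{A}
  [2..2]={C,T0}  "c"  orig:{C}
  [0..1]=∅  "aa"
  [1..2]={B,S}  "ac"
  [0..2]={C,S}  "aac"

S ∈ T[0,2] ⇒ YES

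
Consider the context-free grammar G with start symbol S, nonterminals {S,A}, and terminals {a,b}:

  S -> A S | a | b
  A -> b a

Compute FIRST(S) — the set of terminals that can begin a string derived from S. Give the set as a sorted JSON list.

Compute FIRST by fixpoint:
pass 1:
  A via A→b a: +{b}
  S via S→A S: +{b}
  S via S→a: +{a}
  FIRST(S)={a,b}  FIRST(A)={b}
pass 2: (no change)
  FIRST(S)={a,b}  FIRST(A)={b}

FIRST(S) = ["a", "b"]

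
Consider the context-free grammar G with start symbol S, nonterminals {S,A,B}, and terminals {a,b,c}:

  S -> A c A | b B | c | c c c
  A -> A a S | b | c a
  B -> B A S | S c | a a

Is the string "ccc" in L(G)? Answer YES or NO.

CNF form of G:
  S -> A X5 | T1 X6 | T2 B | c
  A -> A X3 | T1 T0 | b
  B -> B X4 | S T1 | T0 T0
  T0 -> a
  T1 -> c
  T2 -> b
  X3 -> T0 S
  X4 -> A S
  X5 -> T1 A
  X6 -> T1 T1

CYK fill:
  [0..0]={S,T1}  "c"  orig:{S}
  [1..1]={S,T1}  "c"  orig:{S}
  [2..2]={S,T1}  "c"  orig:{S}
  [0..1]={B,X6}  "cc"  orig:{B}
  [1..2]={B,X6}  "cc"  orig:{B}
  [0..2]={S}  "ccc"

S ∈ T[0,2] ⇒ YES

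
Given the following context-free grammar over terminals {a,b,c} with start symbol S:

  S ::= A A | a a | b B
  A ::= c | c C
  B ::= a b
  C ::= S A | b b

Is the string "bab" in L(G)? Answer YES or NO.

Convert to CNF:
  S -> A A | T1 T1 | T2 B
  A -> T0 C | c
  B -> T1 T2
  C -> S A | T2 T2
  T0 -> c
  T1 -> a
  T2 -> b

CYK fill:
  [0..0]={T2}  "b"  orig:{}
  [1..1]={T1}  "a"  orig:{}
  [2..2]={T2}  "b"  orig:{}
  [0..1]=∅  "ba"
  [1..2]={B}  "ab"
  [0..2]={S}  "bab"

S ∈ T[0,2] ⇒ YES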